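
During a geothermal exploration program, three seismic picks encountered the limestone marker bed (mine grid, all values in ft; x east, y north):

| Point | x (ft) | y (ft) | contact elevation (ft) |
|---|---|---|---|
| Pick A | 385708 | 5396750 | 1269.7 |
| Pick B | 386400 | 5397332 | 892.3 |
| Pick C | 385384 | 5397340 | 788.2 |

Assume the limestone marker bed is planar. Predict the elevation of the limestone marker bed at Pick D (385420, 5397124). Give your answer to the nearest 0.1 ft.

956.5 ft

Let the plane be z = a·x + b·y + c.
Pick B−Pick A: 692a + 582b = −377.4;  Pick C−Pick A: −324a + 590b = −481.5.
Solving gives a = 0.096451693, b = −0.763135003.
Then c = 1269.7 − a·385708 − b·5396750 = 4082516.34.
At (385420, 5397124): z = 37174.4 − 4118734.2 + 4082516.34 = 956.5 ft.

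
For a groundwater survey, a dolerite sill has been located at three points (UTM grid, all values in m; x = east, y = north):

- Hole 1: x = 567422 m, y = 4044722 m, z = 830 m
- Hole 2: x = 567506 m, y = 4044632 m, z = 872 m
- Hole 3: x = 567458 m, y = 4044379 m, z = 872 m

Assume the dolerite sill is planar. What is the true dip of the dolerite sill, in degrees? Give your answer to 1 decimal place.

22.9°

Two edge vectors: Hole 1→Hole 2 = (84, -90, 42), Hole 1→Hole 3 = (36, -343, 42).
Normal n = (Hole 1→Hole 2) × (Hole 1→Hole 3) = (10626, -2016, -25572).
So ∂z/∂x = −n_x/n_z = 0.41553 and ∂z/∂y = −n_y/n_z = −0.07884.
Gradient magnitude |∇z| = √(a² + b²) = √(0.17267 + 0.00622) = 0.42295.
True dip = arctan(0.42295) = 22.9°, dipping toward W (azimuth ≈ 281°).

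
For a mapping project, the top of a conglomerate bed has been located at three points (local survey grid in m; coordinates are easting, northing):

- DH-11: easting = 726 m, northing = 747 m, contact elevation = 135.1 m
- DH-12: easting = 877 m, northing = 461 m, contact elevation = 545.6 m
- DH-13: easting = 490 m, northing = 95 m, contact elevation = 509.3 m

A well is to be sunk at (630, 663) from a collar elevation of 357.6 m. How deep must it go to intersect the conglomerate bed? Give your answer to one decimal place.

237.8 m

Two edge vectors: DH-11→DH-12 = (151, -286, 410.5), DH-11→DH-13 = (-236, -652, 374.2).
Normal n = (DH-11→DH-12) × (DH-11→DH-13) = (160624.8, -153382.2, -165948).
So ∂z/∂easting = −n_x/n_z = 0.96792 and ∂z/∂northing = −n_y/n_z = −0.92428.
Intercept c from DH-11: 135.1 − 702.71 + 690.44 = 122.82.
At (630, 663): z_contact = 609.79 − 612.80 + 122.82 = 119.82 m.
Depth below ground = 357.6 − 119.82 = 237.8 m.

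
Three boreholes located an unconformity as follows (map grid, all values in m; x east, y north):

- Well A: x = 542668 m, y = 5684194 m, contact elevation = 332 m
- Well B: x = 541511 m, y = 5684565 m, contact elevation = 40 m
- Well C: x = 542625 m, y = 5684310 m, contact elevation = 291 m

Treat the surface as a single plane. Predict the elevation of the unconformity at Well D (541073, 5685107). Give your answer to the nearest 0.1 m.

-189.0 m

Let the plane be z = a·x + b·y + c.
Well B−Well A: −1157a + 371b = −292;  Well C−Well A: −43a + 116b = −41.
Solving gives a = 0.157797715, b = −0.294954295.
Then c = 332 − a·542668 − b·5684194 = 1591277.66.
At (541073, 5685107): z = 85380.1 − 1676846.7 + 1591277.66 = -189.0 m.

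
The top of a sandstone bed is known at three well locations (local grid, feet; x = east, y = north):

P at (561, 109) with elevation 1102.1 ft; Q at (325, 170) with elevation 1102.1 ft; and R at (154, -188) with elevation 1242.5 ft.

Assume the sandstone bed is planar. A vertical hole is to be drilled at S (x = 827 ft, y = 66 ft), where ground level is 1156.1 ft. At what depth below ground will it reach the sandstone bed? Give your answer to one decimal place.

Let the plane be z = a·x + b·y + c.
Q−P: −236a + 61b = 0;  R−P: −407a − 297b = 140.4.
Solving gives a = −0.09023, b = −0.34908.
Then c = 1102.1 − a·561 − b·109 = 1190.77.
At (827, 66): z_contact = −74.62 − 23.04 + 1190.77 = 1093.11 ft.
Depth below ground = 1156.1 − 1093.11 = 63.0 ft.

63.0 ft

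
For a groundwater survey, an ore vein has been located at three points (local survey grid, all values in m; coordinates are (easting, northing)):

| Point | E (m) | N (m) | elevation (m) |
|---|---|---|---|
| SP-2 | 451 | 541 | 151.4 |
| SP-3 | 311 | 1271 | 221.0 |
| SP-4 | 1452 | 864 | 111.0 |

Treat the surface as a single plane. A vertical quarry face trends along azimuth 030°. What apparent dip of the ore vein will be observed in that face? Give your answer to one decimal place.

Let the plane be z = a·E + b·N + c.
SP-3−SP-2: −140a + 730b = 69.6;  SP-4−SP-2: 1001a + 323b = −40.4.
Solving gives a = −0.06698, b = 0.08250.
Unit vector along 030° is (sin 30°, cos 30°) = (0.5000, 0.8660).
Slope in that direction = a·(0.5000) + b·(0.8660) = 0.03795.
Apparent dip = arctan|0.03795| = 2.2° (true dip is 6.1°, so apparent ≤ true as expected).

2.2°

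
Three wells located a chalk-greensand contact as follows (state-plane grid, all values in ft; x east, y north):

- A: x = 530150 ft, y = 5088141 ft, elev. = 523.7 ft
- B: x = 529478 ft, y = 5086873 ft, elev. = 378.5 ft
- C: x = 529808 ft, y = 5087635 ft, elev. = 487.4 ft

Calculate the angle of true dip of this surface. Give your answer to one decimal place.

21.7°

Two edge vectors: A→B = (-672, -1268, -145.2), A→C = (-342, -506, -36.3).
Normal n = (A→B) × (A→C) = (-27442.8, 25264.8, -93624).
So ∂z/∂x = −n_x/n_z = −0.29312 and ∂z/∂y = −n_y/n_z = 0.26985.
Gradient magnitude |∇z| = √(a² + b²) = √(0.08592 + 0.07282) = 0.39842.
True dip = arctan(0.39842) = 21.7°, dipping toward SE (azimuth ≈ 133°).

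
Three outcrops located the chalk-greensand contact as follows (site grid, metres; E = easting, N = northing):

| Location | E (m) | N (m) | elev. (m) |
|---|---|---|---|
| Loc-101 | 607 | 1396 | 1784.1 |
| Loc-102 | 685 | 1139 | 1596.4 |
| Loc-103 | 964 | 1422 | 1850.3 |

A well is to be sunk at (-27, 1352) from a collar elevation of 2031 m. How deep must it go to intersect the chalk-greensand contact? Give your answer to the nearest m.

363 m

Two edge vectors: Loc-101→Loc-102 = (78, -257, -187.7), Loc-101→Loc-103 = (357, 26, 66.2).
Normal n = (Loc-101→Loc-102) × (Loc-101→Loc-103) = (-12133.2, -72172.5, 93777).
So ∂z/∂E = −n_x/n_z = 0.12938 and ∂z/∂N = −n_y/n_z = 0.76962.
Intercept c from Loc-101: 1784.1 − 78.54 − 1074.39 = 631.18.
At (-27, 1352): z_contact = −3.5 + 1040.5 + 631.18 = 1668.2 m.
Depth below ground = 2031 − 1668.2 = 363 m.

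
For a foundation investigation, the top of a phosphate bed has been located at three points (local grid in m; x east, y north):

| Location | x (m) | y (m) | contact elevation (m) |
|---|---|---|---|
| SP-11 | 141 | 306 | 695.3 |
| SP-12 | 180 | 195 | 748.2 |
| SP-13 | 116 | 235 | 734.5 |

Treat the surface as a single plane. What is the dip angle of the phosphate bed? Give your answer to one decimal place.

Let the plane be z = a·x + b·y + c.
SP-12−SP-11: 39a − 111b = 52.9;  SP-13−SP-11: −25a − 71b = 39.2.
Solving gives a = −0.10738, b = −0.51430.
Gradient magnitude |∇z| = √(a² + b²) = √(0.01153 + 0.26451) = 0.52539.
True dip = arctan(0.52539) = 27.7°, dipping toward NNE (azimuth ≈ 012°).

27.7°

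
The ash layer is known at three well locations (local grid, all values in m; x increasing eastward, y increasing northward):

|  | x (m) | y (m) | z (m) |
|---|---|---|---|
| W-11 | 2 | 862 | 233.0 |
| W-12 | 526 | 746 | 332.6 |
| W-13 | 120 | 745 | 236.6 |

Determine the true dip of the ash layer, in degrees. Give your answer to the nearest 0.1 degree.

Two edge vectors: W-11→W-12 = (524, -116, 99.6), W-11→W-13 = (118, -117, 3.6).
Normal n = (W-11→W-12) × (W-11→W-13) = (11235.6, 9866.4, -47620).
So ∂z/∂x = −n_x/n_z = 0.23594 and ∂z/∂y = −n_y/n_z = 0.20719.
Gradient magnitude |∇z| = √(a² + b²) = √(0.05567 + 0.04293) = 0.31400.
True dip = arctan(0.31400) = 17.4°, dipping toward SW (azimuth ≈ 229°).

17.4°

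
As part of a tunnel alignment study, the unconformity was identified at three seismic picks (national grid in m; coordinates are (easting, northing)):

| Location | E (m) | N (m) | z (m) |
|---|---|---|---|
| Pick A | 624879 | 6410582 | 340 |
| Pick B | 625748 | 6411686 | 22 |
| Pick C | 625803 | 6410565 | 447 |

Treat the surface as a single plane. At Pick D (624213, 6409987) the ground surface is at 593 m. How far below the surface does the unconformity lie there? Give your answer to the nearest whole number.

Let the plane be z = a·E + b·N + c.
Pick B−Pick A: 869a + 1104b = −318;  Pick C−Pick A: 924a − 17b = 107.
Solving gives a = 0.10892393, b = −0.37378161.
Then c = 340 − a·624879 − b·6410582 = 2328433.38.
At (624213, 6409987): z_contact = 67991.7 − 2395935.3 + 2328433.38 = 489.9 m.
Depth below ground = 593 − 489.9 = 103 m.

103 m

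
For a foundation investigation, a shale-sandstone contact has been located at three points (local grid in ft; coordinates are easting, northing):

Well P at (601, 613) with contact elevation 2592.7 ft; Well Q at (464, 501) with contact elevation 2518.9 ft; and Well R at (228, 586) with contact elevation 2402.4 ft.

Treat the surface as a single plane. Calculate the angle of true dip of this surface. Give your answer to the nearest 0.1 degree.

Two edge vectors: Well P→Well Q = (-137, -112, -73.8), Well P→Well R = (-373, -27, -190.3).
Normal n = (Well P→Well Q) × (Well P→Well R) = (19321, 1456.3, -38077).
So ∂z/∂easting = −n_x/n_z = 0.50742 and ∂z/∂northing = −n_y/n_z = 0.03825.
Gradient magnitude |∇z| = √(a² + b²) = √(0.25747 + 0.00146) = 0.50886.
True dip = arctan(0.50886) = 27.0°, dipping toward W (azimuth ≈ 266°).

27.0°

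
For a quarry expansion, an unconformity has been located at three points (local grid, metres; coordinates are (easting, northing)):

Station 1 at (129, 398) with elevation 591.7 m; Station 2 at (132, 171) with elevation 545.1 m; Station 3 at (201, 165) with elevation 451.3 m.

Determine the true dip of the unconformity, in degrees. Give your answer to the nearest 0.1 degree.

Two edge vectors: Station 1→Station 2 = (3, -227, -46.6), Station 1→Station 3 = (72, -233, -140.4).
Normal n = (Station 1→Station 2) × (Station 1→Station 3) = (21013, -2934, 15645).
So ∂z/∂E = −n_x/n_z = −1.34311 and ∂z/∂N = −n_y/n_z = 0.18754.
Gradient magnitude |∇z| = √(a² + b²) = √(1.80395 + 0.03517) = 1.35614.
True dip = arctan(1.35614) = 53.6°, dipping toward E (azimuth ≈ 098°).

53.6°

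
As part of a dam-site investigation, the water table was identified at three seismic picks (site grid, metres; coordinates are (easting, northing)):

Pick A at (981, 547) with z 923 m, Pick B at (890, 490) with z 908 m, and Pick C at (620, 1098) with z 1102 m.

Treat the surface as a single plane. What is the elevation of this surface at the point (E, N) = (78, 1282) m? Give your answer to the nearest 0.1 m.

1173.3 m

Two edge vectors: Pick A→Pick B = (-91, -57, -15), Pick A→Pick C = (-361, 551, 179).
Normal n = (Pick A→Pick B) × (Pick A→Pick C) = (-1938, 21704, -70718).
So ∂z/∂E = −n_x/n_z = −0.027405 and ∂z/∂N = −n_y/n_z = 0.306909.
Intercept c from Pick A: 923 + 26.88 − 167.88 = 782.00.
At (78, 1282): z = −2.1 + 393.5 + 782.00 = 1173.3 m.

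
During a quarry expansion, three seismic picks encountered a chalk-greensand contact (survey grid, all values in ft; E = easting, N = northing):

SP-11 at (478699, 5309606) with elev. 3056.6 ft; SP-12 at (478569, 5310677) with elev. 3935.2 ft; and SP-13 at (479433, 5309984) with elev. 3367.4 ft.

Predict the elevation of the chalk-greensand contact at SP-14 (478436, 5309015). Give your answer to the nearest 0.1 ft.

Two edge vectors: SP-11→SP-12 = (-130, 1071, 878.6), SP-11→SP-13 = (734, 378, 310.8).
Normal n = (SP-11→SP-12) × (SP-11→SP-13) = (756, 685296.4, -835254).
So ∂z/∂E = −n_x/n_z = 0.000905114 and ∂z/∂N = −n_y/n_z = 0.820464673.
Intercept c from SP-11: 3056.6 − 433.28 − 4356344.15 = −4353720.83.
At (478436, 5309015): z = 433.0 + 4355859.3 − 4353720.83 = 2571.5 ft.

2571.5 ft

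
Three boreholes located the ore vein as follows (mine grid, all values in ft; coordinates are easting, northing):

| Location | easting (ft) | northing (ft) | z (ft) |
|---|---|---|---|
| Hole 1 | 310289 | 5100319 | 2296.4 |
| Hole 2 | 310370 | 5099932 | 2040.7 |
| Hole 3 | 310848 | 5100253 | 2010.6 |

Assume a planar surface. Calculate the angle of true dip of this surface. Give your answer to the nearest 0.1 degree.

35.8°

Let the plane be z = a·easting + b·northing + c.
Hole 2−Hole 1: 81a − 387b = −255.7;  Hole 3−Hole 1: 559a − 66b = −285.8.
Solving gives a = −0.44424, b = 0.56774.
Gradient magnitude |∇z| = √(a² + b²) = √(0.19735 + 0.32233) = 0.72089.
True dip = arctan(0.72089) = 35.8°, dipping toward SE (azimuth ≈ 142°).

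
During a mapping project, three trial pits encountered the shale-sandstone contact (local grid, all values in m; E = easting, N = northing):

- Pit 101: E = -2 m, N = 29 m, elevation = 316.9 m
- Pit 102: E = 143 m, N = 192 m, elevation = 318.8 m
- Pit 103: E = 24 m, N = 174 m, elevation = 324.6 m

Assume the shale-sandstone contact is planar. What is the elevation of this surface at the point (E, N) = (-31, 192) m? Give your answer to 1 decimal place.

Two edge vectors: Pit 101→Pit 102 = (145, 163, 1.9), Pit 101→Pit 103 = (26, 145, 7.7).
Normal n = (Pit 101→Pit 102) × (Pit 101→Pit 103) = (979.6, -1067.1, 16787).
So ∂z/∂E = −n_x/n_z = −0.05835 and ∂z/∂N = −n_y/n_z = 0.06357.
Intercept c from Pit 101: 316.9 − 0.12 − 1.84 = 314.94.
At (-31, 192): z = 1.8 + 12.2 + 314.94 = 329.0 m.

329.0 m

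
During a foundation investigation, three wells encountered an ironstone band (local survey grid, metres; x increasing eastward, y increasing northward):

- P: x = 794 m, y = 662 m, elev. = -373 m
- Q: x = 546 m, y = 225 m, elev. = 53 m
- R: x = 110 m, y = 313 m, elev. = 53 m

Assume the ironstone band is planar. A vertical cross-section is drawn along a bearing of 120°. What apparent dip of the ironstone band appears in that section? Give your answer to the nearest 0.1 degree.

15.9°

Let the plane be z = a·x + b·y + c.
Q−P: −248a − 437b = 426;  R−P: −684a − 349b = 426.
Solving gives a = −0.17653, b = −0.87464.
Unit vector along 120° is (sin 120°, cos 120°) = (0.8660, -0.5000).
Slope in that direction = a·(0.8660) + b·(-0.5000) = 0.28444.
Apparent dip = arctan|0.28444| = 15.9° (true dip is 41.7°, so apparent ≤ true as expected).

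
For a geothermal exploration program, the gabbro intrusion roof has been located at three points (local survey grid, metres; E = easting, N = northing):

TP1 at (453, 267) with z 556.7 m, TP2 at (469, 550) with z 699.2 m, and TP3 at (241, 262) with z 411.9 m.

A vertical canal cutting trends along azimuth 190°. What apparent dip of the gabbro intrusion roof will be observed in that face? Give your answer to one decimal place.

Let the plane be z = a·E + b·N + c.
TP2−TP1: 16a + 283b = 142.5;  TP3−TP1: −212a − 5b = −144.8.
Solving gives a = 0.67204, b = 0.46554.
Unit vector along 190° is (sin 190°, cos 190°) = (-0.1736, -0.9848).
Slope in that direction = a·(-0.1736) + b·(-0.9848) = −0.57516.
Apparent dip = arctan|0.57516| = 29.9° (true dip is 39.3°, so apparent ≤ true as expected).

29.9°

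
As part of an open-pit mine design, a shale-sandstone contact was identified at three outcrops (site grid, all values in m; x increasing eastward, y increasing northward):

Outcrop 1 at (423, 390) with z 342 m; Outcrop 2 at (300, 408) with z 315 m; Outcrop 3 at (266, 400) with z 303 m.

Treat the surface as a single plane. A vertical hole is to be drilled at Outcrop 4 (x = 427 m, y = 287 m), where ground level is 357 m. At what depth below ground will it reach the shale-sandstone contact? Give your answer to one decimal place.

49.9 m

Let the plane be z = a·x + b·y + c.
Outcrop 2−Outcrop 1: −123a + 18b = −27;  Outcrop 3−Outcrop 1: −157a + 10b = −39.
Solving gives a = 0.27068, b = 0.34962.
Then c = 342 − a·423 − b·390 = 91.15.
At (427, 287): z_contact = 115.58 + 100.34 + 91.15 = 307.07 m.
Depth below ground = 357 − 307.07 = 49.9 m.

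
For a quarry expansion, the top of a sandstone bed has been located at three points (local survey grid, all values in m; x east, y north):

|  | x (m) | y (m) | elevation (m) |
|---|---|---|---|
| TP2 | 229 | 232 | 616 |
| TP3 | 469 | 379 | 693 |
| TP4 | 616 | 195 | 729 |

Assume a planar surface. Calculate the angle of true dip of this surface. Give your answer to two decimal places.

16.63°

Two edge vectors: TP2→TP3 = (240, 147, 77), TP2→TP4 = (387, -37, 113).
Normal n = (TP2→TP3) × (TP2→TP4) = (19460, 2679, -65769).
So ∂z/∂x = −n_x/n_z = 0.29588 and ∂z/∂y = −n_y/n_z = 0.04073.
Gradient magnitude |∇z| = √(a² + b²) = √(0.08755 + 0.00166) = 0.29867.
True dip = arctan(0.29867) = 16.63°, dipping toward W (azimuth ≈ 262°).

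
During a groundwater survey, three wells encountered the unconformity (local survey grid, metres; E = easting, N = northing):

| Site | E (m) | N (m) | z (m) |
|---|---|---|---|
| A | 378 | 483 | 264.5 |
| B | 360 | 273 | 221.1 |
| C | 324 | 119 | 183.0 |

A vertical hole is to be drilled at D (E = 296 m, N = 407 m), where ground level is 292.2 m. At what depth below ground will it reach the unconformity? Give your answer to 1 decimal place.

Two edge vectors: A→B = (-18, -210, -43.4), A→C = (-54, -364, -81.5).
Normal n = (A→B) × (A→C) = (1317.4, 876.6, -4788).
So ∂z/∂E = −n_x/n_z = 0.27515 and ∂z/∂N = −n_y/n_z = 0.18308.
Intercept c from A: 264.5 − 104.01 − 88.43 = 72.07.
At (296, 407): z_contact = 81.44 + 74.51 + 72.07 = 228.02 m.
Depth below ground = 292.2 − 228.02 = 64.2 m.

64.2 m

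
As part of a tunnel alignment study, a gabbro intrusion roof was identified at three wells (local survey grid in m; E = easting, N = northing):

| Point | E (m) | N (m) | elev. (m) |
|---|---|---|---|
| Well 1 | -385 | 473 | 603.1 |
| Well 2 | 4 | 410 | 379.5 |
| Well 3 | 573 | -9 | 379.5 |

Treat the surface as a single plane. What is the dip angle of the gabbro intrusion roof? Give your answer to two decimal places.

51.18°

Let the plane be z = a·E + b·N + c.
Well 2−Well 1: 389a − 63b = −223.6;  Well 3−Well 1: 958a − 482b = −223.6.
Solving gives a = −0.73687, b = −1.00066.
Gradient magnitude |∇z| = √(a² + b²) = √(0.54298 + 1.00133) = 1.24270.
True dip = arctan(1.24270) = 51.18°, dipping toward NE (azimuth ≈ 036°).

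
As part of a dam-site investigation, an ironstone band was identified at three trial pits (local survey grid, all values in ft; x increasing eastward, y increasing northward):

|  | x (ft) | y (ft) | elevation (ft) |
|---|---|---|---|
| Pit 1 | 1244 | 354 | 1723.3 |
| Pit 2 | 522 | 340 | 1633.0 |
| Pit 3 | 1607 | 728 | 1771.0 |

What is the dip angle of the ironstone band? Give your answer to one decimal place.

Let the plane be z = a·x + b·y + c.
Pit 2−Pit 1: −722a − 14b = −90.3;  Pit 3−Pit 1: 363a + 374b = 47.7.
Solving gives a = 0.12495, b = 0.00627.
Gradient magnitude |∇z| = √(a² + b²) = √(0.01561 + 0.00004) = 0.12510.
True dip = arctan(0.12510) = 7.1°, dipping toward W (azimuth ≈ 267°).

7.1°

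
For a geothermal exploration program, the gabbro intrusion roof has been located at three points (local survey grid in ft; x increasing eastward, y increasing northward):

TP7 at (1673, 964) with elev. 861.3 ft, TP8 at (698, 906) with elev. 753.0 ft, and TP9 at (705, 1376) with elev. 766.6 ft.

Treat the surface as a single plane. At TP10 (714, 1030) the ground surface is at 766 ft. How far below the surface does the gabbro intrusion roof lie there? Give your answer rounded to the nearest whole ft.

8 ft

Let the plane be z = a·x + b·y + c.
TP8−TP7: −975a − 58b = −108.3;  TP9−TP7: −968a + 412b = −94.7.
Solving gives a = 0.10945, b = 0.02731.
Then c = 861.3 − a·1673 − b·964 = 651.86.
At (714, 1030): z_contact = 78.1 + 28.1 + 651.86 = 758.1 ft.
Depth below ground = 766 − 758.1 = 8 ft.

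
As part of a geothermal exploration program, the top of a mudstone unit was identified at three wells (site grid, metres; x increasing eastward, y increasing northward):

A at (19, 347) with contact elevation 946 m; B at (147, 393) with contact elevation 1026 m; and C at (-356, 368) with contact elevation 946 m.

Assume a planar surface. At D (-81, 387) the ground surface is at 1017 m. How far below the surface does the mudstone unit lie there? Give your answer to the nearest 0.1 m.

Let the plane be z = a·x + b·y + c.
B−A: 128a + 46b = 80;  C−A: −375a + 21b = 0.
Solving gives a = 0.08426, b = 1.50466.
Then c = 946 − a·19 − b·347 = 422.28.
At (-81, 387): z_contact = −6.83 + 582.31 + 422.28 = 997.76 m.
Depth below ground = 1017 − 997.76 = 19.2 m.

19.2 m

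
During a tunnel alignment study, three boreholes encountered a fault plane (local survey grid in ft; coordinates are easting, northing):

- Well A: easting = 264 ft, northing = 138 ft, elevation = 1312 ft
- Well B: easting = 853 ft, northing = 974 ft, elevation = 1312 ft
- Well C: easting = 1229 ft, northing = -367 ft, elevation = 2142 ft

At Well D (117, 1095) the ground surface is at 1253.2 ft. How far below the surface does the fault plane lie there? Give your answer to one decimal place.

Let the plane be z = a·easting + b·northing + c.
Well B−Well A: 589a + 836b = 0;  Well C−Well A: 965a − 505b = 830.
Solving gives a = 0.628409, b = −0.442743.
Then c = 1312 − a·264 − b·138 = 1207.20.
At (117, 1095): z_contact = 73.52 − 484.80 + 1207.20 = 795.92 ft.
Depth below ground = 1253.2 − 795.92 = 457.3 ft.

457.3 ft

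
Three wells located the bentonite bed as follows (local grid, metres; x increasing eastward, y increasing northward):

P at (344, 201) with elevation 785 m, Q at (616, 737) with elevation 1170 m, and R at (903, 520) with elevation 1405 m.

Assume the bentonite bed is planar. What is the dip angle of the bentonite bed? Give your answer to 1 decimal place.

45.2°

Two edge vectors: P→Q = (272, 536, 385), P→R = (559, 319, 620).
Normal n = (P→Q) × (P→R) = (209505, 46575, -212856).
So ∂z/∂x = −n_x/n_z = 0.98426 and ∂z/∂y = −n_y/n_z = 0.21881.
Gradient magnitude |∇z| = √(a² + b²) = √(0.96876 + 0.04788) = 1.00829.
True dip = arctan(1.00829) = 45.2°, dipping toward WSW (azimuth ≈ 257°).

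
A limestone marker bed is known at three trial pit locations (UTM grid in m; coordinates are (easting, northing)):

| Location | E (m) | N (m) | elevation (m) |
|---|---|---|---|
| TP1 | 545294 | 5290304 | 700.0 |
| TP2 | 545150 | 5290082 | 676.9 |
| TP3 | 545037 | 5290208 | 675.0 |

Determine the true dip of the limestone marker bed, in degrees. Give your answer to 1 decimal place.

5.4°

Two edge vectors: TP1→TP2 = (-144, -222, -23.1), TP1→TP3 = (-257, -96, -25).
Normal n = (TP1→TP2) × (TP1→TP3) = (3332.4, 2336.7, -43230).
So ∂z/∂E = −n_x/n_z = 0.07709 and ∂z/∂N = −n_y/n_z = 0.05405.
Gradient magnitude |∇z| = √(a² + b²) = √(0.00594 + 0.00292) = 0.09415.
True dip = arctan(0.09415) = 5.4°, dipping toward SW (azimuth ≈ 235°).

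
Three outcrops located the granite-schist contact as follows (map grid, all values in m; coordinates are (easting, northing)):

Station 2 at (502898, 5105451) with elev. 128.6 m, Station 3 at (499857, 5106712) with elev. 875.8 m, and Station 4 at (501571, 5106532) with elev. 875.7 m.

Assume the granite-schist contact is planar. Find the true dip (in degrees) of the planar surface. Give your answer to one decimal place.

Two edge vectors: Station 2→Station 3 = (-3041, 1261, 747.2), Station 2→Station 4 = (-1327, 1081, 747.1).
Normal n = (Station 2→Station 3) × (Station 2→Station 4) = (134369.9, 1280396.7, -1613974).
So ∂z/∂E = −n_x/n_z = 0.08325 and ∂z/∂N = −n_y/n_z = 0.79332.
Gradient magnitude |∇z| = √(a² + b²) = √(0.00693 + 0.62936) = 0.79768.
True dip = arctan(0.79768) = 38.6°, dipping toward S (azimuth ≈ 186°).

38.6°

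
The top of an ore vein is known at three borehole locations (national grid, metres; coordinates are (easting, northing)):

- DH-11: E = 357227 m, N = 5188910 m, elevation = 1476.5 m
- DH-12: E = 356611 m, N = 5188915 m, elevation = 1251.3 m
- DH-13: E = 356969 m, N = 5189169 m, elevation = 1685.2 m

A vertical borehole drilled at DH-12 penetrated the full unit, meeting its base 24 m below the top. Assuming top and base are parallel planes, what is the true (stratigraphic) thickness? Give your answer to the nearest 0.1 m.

Let the plane be z = a·E + b·N + c.
DH-12−DH-11: −616a + 5b = −225.2;  DH-13−DH-11: −258a + 259b = 208.7.
Solving gives a = 0.37516, b = 1.17950.
|∇z| = √(a²+b²) = 1.23773, so dip δ = arctan(1.23773) = 51.06°.
True thickness = vertical thickness × cos δ = 24 × cos 51.06° = 15.1 m.

15.1 m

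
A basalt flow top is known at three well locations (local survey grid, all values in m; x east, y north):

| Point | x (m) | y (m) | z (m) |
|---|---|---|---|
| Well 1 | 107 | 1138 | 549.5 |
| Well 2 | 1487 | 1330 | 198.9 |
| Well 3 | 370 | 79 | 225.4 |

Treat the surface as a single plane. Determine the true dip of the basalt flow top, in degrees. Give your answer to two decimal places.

20.34°

Two edge vectors: Well 1→Well 2 = (1380, 192, -350.6), Well 1→Well 3 = (263, -1059, -324.1).
Normal n = (Well 1→Well 2) × (Well 1→Well 3) = (-433512.6, 355050.2, -1511916).
So ∂z/∂x = −n_x/n_z = −0.28673 and ∂z/∂y = −n_y/n_z = 0.23483.
Gradient magnitude |∇z| = √(a² + b²) = √(0.08221 + 0.05515) = 0.37062.
True dip = arctan(0.37062) = 20.34°, dipping toward SE (azimuth ≈ 129°).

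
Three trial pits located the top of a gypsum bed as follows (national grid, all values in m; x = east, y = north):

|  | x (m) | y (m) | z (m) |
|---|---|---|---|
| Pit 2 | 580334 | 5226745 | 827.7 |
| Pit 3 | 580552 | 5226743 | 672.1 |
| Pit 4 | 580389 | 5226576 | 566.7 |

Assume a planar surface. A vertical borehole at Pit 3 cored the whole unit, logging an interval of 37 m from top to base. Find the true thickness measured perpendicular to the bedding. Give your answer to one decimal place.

Let the plane be z = a·x + b·y + c.
Pit 3−Pit 2: 218a − 2b = −155.6;  Pit 4−Pit 2: 55a − 169b = −261.
Solving gives a = −0.70169, b = 1.31602.
|∇z| = √(a²+b²) = 1.49140, so dip δ = arctan(1.49140) = 56.16°.
True thickness = vertical thickness × cos δ = 37 × cos 56.16° = 20.6 m.

20.6 m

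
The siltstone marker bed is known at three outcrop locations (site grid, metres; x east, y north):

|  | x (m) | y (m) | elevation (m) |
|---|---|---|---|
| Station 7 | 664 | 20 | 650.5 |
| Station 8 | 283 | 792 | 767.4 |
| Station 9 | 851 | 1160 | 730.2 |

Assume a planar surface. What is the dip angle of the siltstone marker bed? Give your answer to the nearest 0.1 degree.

Two edge vectors: Station 7→Station 8 = (-381, 772, 116.9), Station 7→Station 9 = (187, 1140, 79.7).
Normal n = (Station 7→Station 8) × (Station 7→Station 9) = (-71737.6, 52226, -578704).
So ∂z/∂x = −n_x/n_z = −0.12396 and ∂z/∂y = −n_y/n_z = 0.09025.
Gradient magnitude |∇z| = √(a² + b²) = √(0.01537 + 0.00814) = 0.15333.
True dip = arctan(0.15333) = 8.7°, dipping toward SE (azimuth ≈ 126°).

8.7°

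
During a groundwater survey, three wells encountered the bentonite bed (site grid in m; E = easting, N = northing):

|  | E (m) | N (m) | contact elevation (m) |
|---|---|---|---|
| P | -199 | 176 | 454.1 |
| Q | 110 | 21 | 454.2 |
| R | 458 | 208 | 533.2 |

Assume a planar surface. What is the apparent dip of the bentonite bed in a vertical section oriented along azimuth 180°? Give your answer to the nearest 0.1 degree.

12.3°

Two edge vectors: P→Q = (309, -155, 0.1), P→R = (657, 32, 79.1).
Normal n = (P→Q) × (P→R) = (-12263.7, -24376.2, 111723).
So ∂z/∂E = −n_x/n_z = 0.10977 and ∂z/∂N = −n_y/n_z = 0.21818.
Unit vector along 180° is (sin 180°, cos 180°) = (0.0000, -1.0000).
Slope in that direction = a·(0.0000) + b·(-1.0000) = −0.21818.
Apparent dip = arctan|0.21818| = 12.3° (true dip is 13.7°, so apparent ≤ true as expected).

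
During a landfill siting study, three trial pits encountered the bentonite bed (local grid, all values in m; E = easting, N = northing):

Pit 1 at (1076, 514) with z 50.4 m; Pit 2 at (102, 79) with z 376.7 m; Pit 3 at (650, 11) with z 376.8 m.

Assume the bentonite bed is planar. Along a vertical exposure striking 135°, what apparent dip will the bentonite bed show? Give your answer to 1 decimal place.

Two edge vectors: Pit 1→Pit 2 = (-974, -435, 326.3), Pit 1→Pit 3 = (-426, -503, 326.4).
Normal n = (Pit 1→Pit 2) × (Pit 1→Pit 3) = (22144.9, 178909.8, 304612).
So ∂z/∂E = −n_x/n_z = −0.07270 and ∂z/∂N = −n_y/n_z = −0.58734.
Unit vector along 135° is (sin 135°, cos 135°) = (0.7071, -0.7071).
Slope in that direction = a·(0.7071) + b·(-0.7071) = 0.36390.
Apparent dip = arctan|0.36390| = 20.0° (true dip is 30.6°, so apparent ≤ true as expected).

20.0°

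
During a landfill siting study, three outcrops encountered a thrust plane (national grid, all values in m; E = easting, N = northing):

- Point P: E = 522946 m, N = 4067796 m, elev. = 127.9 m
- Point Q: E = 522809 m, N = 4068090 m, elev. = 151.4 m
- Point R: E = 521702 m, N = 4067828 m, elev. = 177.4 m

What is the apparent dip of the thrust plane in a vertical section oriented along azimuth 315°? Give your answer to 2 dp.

4.06°

Let the plane be z = a·E + b·N + c.
Point Q−Point P: −137a + 294b = 23.5;  Point R−Point P: −1244a + 32b = 49.5.
Solving gives a = −0.03819, b = 0.06213.
Unit vector along 315° is (sin 315°, cos 315°) = (-0.7071, 0.7071).
Slope in that direction = a·(-0.7071) + b·(0.7071) = 0.07094.
Apparent dip = arctan|0.07094| = 4.06° (true dip is 4.2°, so apparent ≤ true as expected).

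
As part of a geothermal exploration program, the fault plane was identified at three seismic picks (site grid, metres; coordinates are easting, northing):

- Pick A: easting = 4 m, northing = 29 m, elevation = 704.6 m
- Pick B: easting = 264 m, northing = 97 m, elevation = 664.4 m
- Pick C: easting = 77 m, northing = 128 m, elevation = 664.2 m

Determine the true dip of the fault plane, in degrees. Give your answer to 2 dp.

20.26°

Two edge vectors: Pick A→Pick B = (260, 68, -40.2), Pick A→Pick C = (73, 99, -40.4).
Normal n = (Pick A→Pick B) × (Pick A→Pick C) = (1232.6, 7569.4, 20776).
So ∂z/∂easting = −n_x/n_z = −0.05933 and ∂z/∂northing = −n_y/n_z = −0.36433.
Gradient magnitude |∇z| = √(a² + b²) = √(0.00352 + 0.13274) = 0.36913.
True dip = arctan(0.36913) = 20.26°, dipping toward N (azimuth ≈ 009°).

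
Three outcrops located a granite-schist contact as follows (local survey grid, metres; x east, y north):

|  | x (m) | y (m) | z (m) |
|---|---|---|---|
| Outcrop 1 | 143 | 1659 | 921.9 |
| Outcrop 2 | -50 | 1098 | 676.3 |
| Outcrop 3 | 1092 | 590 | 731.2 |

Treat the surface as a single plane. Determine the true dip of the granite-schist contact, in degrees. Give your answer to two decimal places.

Let the plane be z = a·x + b·y + c.
Outcrop 2−Outcrop 1: −193a − 561b = −245.6;  Outcrop 3−Outcrop 1: 949a − 1069b = −190.7.
Solving gives a = 0.21059, b = 0.36534.
Gradient magnitude |∇z| = √(a² + b²) = √(0.04435 + 0.13347) = 0.42169.
True dip = arctan(0.42169) = 22.86°, dipping toward SSW (azimuth ≈ 210°).

22.86°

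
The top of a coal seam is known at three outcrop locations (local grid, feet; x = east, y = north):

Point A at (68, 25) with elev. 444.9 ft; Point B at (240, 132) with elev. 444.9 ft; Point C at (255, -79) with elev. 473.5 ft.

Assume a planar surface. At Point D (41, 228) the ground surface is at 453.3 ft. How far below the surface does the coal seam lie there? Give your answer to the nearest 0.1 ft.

Two edge vectors: Point A→Point B = (172, 107, 0), Point A→Point C = (187, -104, 28.6).
Normal n = (Point A→Point B) × (Point A→Point C) = (3060.2, -4919.2, -37897).
So ∂z/∂x = −n_x/n_z = 0.08075 and ∂z/∂y = −n_y/n_z = −0.12980.
Intercept c from Point A: 444.9 − 5.49 + 3.25 = 442.65.
At (41, 228): z_contact = 3.31 − 29.60 + 442.65 = 416.37 ft.
Depth below ground = 453.3 − 416.37 = 36.9 ft.

36.9 ft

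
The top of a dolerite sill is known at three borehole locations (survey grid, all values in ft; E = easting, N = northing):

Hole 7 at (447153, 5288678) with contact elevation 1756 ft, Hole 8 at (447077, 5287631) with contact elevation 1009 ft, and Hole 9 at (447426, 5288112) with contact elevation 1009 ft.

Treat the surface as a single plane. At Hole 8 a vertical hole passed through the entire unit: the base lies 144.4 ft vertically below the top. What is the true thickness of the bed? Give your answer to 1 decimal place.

86.0 ft

Let the plane be z = a·E + b·N + c.
Hole 8−Hole 7: −76a − 1047b = −747;  Hole 9−Hole 7: 273a − 566b = −747.
Solving gives a = −1.09263, b = 0.79278.
|∇z| = √(a²+b²) = 1.34994, so dip δ = arctan(1.34994) = 53.47°.
True thickness = vertical thickness × cos δ = 144.4 × cos 53.47° = 86.0 ft.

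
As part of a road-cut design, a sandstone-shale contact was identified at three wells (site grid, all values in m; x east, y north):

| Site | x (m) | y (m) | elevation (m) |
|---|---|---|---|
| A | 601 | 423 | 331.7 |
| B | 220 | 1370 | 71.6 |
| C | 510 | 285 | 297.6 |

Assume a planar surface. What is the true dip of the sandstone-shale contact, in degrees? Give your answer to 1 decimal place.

Two edge vectors: A→B = (-381, 947, -260.1), A→C = (-91, -138, -34.1).
Normal n = (A→B) × (A→C) = (-68186.5, 10677, 138755).
So ∂z/∂x = −n_x/n_z = 0.49142 and ∂z/∂y = −n_y/n_z = −0.07695.
Gradient magnitude |∇z| = √(a² + b²) = √(0.24149 + 0.00592) = 0.49740.
True dip = arctan(0.49740) = 26.4°, dipping toward W (azimuth ≈ 279°).

26.4°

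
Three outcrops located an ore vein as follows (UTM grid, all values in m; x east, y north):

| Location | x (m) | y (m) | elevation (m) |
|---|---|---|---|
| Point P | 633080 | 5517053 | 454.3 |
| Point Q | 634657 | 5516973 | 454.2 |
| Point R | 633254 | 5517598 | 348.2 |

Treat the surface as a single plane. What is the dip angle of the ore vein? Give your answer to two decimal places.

10.86°

Two edge vectors: Point P→Point Q = (1577, -80, -0.1), Point P→Point R = (174, 545, -106.1).
Normal n = (Point P→Point Q) × (Point P→Point R) = (8542.5, 167302.3, 873385).
So ∂z/∂x = −n_x/n_z = −0.00978 and ∂z/∂y = −n_y/n_z = −0.19156.
Gradient magnitude |∇z| = √(a² + b²) = √(0.00010 + 0.03669) = 0.19181.
True dip = arctan(0.19181) = 10.86°, dipping toward N (azimuth ≈ 003°).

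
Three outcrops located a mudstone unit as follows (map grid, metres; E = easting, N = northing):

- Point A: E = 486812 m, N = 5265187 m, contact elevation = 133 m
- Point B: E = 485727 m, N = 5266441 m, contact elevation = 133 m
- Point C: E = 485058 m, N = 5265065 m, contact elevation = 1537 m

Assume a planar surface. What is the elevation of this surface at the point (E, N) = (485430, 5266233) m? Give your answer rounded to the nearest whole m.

Two edge vectors: Point A→Point B = (-1085, 1254, 0), Point A→Point C = (-1754, -122, 1404).
Normal n = (Point A→Point B) × (Point A→Point C) = (1760616, 1523340, 2331886).
So ∂z/∂E = −n_x/n_z = −0.75501804 and ∂z/∂N = −n_y/n_z = −0.65326521.
Intercept c from Point A: 133 + 367551.84 + 3439563.50 = 3807248.34.
At (485430, 5266233): z = −366508.4 − 3440246.8 + 3807248.34 = 493.1 m.

493 m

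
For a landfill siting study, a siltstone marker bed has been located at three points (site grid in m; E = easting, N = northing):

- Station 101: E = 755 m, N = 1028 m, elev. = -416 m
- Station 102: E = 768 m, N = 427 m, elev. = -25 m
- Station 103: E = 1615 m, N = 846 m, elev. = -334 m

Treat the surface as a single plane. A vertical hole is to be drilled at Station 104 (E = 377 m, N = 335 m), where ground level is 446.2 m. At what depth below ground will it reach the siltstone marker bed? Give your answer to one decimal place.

394.6 m

Let the plane be z = a·E + b·N + c.
Station 102−Station 101: 13a − 601b = 391;  Station 103−Station 101: 860a − 182b = 82.
Solving gives a = −0.042527, b = −0.651502.
Then c = -416 − a·755 − b·1028 = 285.85.
At (377, 335): z_contact = −16.03 − 218.25 + 285.85 = 51.57 m.
Depth below ground = 446.2 − 51.57 = 394.6 m.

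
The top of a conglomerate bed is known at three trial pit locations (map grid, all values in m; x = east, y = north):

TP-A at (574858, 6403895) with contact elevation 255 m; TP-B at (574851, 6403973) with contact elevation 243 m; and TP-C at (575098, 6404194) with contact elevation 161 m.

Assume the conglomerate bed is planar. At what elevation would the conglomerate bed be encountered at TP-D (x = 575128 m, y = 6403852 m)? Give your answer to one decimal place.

213.7 m

Let the plane be z = a·x + b·y + c.
TP-B−TP-A: −7a + 78b = −12;  TP-C−TP-A: 240a + 299b = −94.
Solving gives a = −0.179887570, b = −0.169989910.
Then c = 255 − a·574858 − b·6403895 = 1192262.34.
At (575128, 6403852): z = −103458.4 − 1088590.2 + 1192262.34 = 213.7 m.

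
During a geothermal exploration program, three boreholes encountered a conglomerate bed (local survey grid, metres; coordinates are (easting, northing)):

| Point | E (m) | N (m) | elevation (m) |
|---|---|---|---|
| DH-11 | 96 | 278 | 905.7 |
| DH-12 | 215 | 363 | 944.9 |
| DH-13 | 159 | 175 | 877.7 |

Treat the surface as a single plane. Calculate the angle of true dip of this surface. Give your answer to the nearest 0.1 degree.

18.9°

Two edge vectors: DH-11→DH-12 = (119, 85, 39.2), DH-11→DH-13 = (63, -103, -28).
Normal n = (DH-11→DH-12) × (DH-11→DH-13) = (1657.6, 5801.6, -17612).
So ∂z/∂E = −n_x/n_z = 0.09412 and ∂z/∂N = −n_y/n_z = 0.32941.
Gradient magnitude |∇z| = √(a² + b²) = √(0.00886 + 0.10851) = 0.34259.
True dip = arctan(0.34259) = 18.9°, dipping toward SSW (azimuth ≈ 196°).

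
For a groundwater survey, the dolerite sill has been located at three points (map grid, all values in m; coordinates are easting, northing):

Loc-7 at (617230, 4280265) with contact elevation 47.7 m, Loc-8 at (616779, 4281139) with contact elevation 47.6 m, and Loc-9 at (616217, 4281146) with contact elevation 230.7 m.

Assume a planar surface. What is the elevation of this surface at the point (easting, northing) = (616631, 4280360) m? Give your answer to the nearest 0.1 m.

228.0 m

Two edge vectors: Loc-7→Loc-8 = (-451, 874, -0.1), Loc-7→Loc-9 = (-1013, 881, 183).
Normal n = (Loc-7→Loc-8) × (Loc-7→Loc-9) = (160030.1, 82634.3, 488031).
So ∂z/∂easting = −n_x/n_z = −0.327909702 and ∂z/∂northing = −n_y/n_z = −0.169321826.
Intercept c from Loc-7: 47.7 + 202395.71 + 724742.28 = 927185.69.
At (616631, 4280360): z = −202199.3 − 724758.4 + 927185.69 = 228.0 m.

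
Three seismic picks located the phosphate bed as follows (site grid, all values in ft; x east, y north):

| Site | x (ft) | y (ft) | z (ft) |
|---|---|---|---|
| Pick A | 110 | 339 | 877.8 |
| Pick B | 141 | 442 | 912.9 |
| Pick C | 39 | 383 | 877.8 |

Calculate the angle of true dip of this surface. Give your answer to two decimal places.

18.67°

Let the plane be z = a·x + b·y + c.
Pick B−Pick A: 31a + 103b = 35.1;  Pick C−Pick A: −71a + 44b = 0.
Solving gives a = 0.17799, b = 0.28721.
Gradient magnitude |∇z| = √(a² + b²) = √(0.03168 + 0.08249) = 0.33789.
True dip = arctan(0.33789) = 18.67°, dipping toward SSW (azimuth ≈ 212°).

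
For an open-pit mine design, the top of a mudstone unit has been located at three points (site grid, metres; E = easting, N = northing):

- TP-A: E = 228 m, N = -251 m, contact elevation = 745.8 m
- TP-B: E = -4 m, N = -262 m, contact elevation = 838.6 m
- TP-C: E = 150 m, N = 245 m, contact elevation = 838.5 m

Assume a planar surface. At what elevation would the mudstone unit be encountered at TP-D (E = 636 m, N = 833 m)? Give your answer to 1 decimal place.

Let the plane be z = a·E + b·N + c.
TP-B−TP-A: −232a − 11b = 92.8;  TP-C−TP-A: −78a + 496b = 92.7.
Solving gives a = −0.40584, b = 0.12307.
Then c = 745.8 − a·228 − b·-251 = 869.22.
At (636, 833): z = −258.1 + 102.5 + 869.22 = 713.6 m.

713.6 m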